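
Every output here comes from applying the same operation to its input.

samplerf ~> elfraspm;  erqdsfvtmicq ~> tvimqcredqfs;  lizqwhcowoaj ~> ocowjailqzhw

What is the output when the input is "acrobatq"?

The transformation: swap the front and back halves of the string, then swap each adjacent pair of characters (1↔2, 3↔4, ...).
Applying both steps to "acrobatq": "batqacro", then "abqtcaor".

abqtcaor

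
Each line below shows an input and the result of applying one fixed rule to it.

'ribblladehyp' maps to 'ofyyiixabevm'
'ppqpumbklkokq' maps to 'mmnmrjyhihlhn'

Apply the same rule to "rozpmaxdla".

The transformation: shift every letter 3 places backward in the alphabet (wrapping around).
For "rozpmaxdla" the result is "olwmjxuaix".

olwmjxuaix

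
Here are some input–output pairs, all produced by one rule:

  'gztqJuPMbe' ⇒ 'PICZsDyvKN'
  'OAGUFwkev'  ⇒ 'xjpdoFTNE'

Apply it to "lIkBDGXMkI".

The rule is to flip the case of every letter, then shift every letter 9 places forward in the alphabet (wrapping around).
Working it through for "lIkBDGXMkI": intermediate "LiKbdgxmKi", final "UrTkmpgvTr".
(Check on "gztqJuPMbe": → "GZTQjUpmBE" → "PICZsDyvKN" ✓)

UrTkmpgvTr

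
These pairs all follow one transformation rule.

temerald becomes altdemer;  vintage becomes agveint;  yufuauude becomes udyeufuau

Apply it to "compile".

The transformation: swap the first and last characters, then move the last 3 characters to the front (rotate right by 3).
On "compile" that produces "ilceomp".

ilceomp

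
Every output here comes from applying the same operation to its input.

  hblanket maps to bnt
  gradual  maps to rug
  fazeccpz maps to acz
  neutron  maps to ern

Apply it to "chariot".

The rule is to move the first character to the end, then keep one character in every 3, starting at position 1 (positions 1st, 4th, 7th, ...).
Working it through for "chariot": intermediate "hariotc", final "hic".

hic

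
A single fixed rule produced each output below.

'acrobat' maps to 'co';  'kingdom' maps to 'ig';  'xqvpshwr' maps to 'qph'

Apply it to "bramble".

Rule — delete the last 2 characters, then keep every other character starting from the second (positions 2nd, 4th, 6th, ...).
For "bramble" the result is "rm".

rm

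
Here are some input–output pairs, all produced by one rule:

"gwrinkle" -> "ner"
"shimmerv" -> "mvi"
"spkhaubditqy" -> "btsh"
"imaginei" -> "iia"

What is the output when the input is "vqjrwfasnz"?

The transformation: swap the front and back halves of the string, then keep one character in every 3, starting at position 1 (positions 1st, 4th, 7th, ...).
Starting from "vqjrwfasnz": after the first operation, "fasnzvqjrw"; after the second, "fnqw".
(Check on "imaginei": → "ineiimag" → "iia" ✓)

fnqw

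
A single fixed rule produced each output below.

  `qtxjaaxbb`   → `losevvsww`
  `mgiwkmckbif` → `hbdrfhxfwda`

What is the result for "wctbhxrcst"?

The pattern: shift every letter 5 places backward in the alphabet (wrapping around).
On "wctbhxrcst" that produces "rxowcsmxno".

rxowcsmxno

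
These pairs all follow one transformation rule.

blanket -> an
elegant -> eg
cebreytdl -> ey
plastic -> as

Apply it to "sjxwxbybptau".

bp

The transformation: delete the last 3 characters, then keep only the last 2 characters.
Starting from "sjxwxbybptau": after the first operation, "sjxwxbybp"; after the second, "bp".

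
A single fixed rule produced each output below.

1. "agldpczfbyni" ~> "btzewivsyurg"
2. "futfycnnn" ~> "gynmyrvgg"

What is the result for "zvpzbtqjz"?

ssoisumjc

In each case the input is transformed by: move the last character to the front, then shift every letter 7 places backward in the alphabet (wrapping around).
On "zvpzbtqjz": the first step gives "zzvpzbtqj", and the second then gives "ssoisumjc".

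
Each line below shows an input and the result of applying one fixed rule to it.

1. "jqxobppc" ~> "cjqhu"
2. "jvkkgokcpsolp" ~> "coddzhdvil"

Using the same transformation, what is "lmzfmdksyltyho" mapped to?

efsyfwdlrem

What's happening: shift every letter 7 places backward in the alphabet (wrapping around), then delete the last 3 characters.
Applying both steps to "lmzfmdksyltyho": "efsyfwdlremrah", then "efsyfwdlrem".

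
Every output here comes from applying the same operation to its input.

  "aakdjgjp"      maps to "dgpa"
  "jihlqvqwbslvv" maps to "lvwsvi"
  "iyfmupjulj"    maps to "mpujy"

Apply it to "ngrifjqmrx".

The transformation: keep every other character starting from the second (positions 2nd, 4th, 6th, ...), then move the first character to the end.
On "ngrifjqmrx": the first step gives "gijmx", and the second then gives "ijmxg".

ijmxg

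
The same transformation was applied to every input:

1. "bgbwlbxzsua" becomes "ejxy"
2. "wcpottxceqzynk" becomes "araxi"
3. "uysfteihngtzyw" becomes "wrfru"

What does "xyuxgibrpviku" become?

wepg

Each output is the input with this applied: shift every letter 2 places backward in the alphabet (wrapping around), then keep one character in every 3, starting at position 2 (positions 2nd, 5th, 8th, ...).
"xyuxgibrpviku" → "vwsvegzpntgis" → "wepg".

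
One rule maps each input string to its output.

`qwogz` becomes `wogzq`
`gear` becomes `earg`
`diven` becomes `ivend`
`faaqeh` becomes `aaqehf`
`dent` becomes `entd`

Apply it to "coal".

oalc

Each output is the input with this applied: move the first character to the end.
On "coal" that produces "oalc".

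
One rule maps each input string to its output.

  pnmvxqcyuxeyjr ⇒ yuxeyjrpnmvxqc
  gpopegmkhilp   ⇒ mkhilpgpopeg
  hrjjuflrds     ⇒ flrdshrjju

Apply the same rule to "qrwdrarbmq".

arbmqqrwdr

In each case the input is transformed by: swap the front and back halves of the string.
Doing the same to "qrwdrarbmq": "arbmqqrwdr".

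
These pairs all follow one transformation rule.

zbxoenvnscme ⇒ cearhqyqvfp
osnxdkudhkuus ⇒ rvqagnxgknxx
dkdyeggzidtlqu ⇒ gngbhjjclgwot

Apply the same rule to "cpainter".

Each output is the input with this applied: shift every letter 3 places forward in the alphabet (wrapping around), then delete the last character.
Working it through for "cpainter": intermediate "fsdlqwhu", final "fsdlqwh".

fsdlqwh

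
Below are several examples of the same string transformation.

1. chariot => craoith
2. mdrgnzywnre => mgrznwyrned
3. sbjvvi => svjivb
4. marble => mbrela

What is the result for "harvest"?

Looking at the pairs, the operation is to swap each adjacent pair of characters (1↔2, 3↔4, ...), then move the first character to the end.
For "harvest", step one produces "ahvrset"; step two turns that into "hvrseta".

hvrseta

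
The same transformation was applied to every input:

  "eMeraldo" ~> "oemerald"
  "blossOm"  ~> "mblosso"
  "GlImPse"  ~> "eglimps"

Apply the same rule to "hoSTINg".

The rule is to move the last character to the front, then convert every letter to lowercase.
Applying both steps to "hoSTINg": "ghoSTIN", then "ghostin".
(Check on "GlImPse": → "eGlImPs" → "eglimps" ✓)

ghostin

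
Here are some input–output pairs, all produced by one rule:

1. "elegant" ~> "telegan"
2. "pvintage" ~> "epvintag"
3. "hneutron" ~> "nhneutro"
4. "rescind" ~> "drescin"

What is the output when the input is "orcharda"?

aorchard

The rule is to move the last character to the front.
On "orcharda" that produces "aorchard".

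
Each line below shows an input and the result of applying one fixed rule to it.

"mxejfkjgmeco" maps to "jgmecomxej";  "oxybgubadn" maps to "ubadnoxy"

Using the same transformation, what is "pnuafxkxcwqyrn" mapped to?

xcwqyrnpnuaf

What's happening: swap the front and back halves of the string, then delete the last 2 characters.
For "pnuafxkxcwqyrn", step one produces "xcwqyrnpnuafxk"; step two turns that into "xcwqyrnpnuaf".
(Check on "mxejfkjgmeco": → "jgmecomxejfk" → "jgmecomxej" ✓)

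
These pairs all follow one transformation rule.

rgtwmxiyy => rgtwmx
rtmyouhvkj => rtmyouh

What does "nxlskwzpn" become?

nxlskw

Each output is the input with this applied: delete the last 3 characters.
Doing the same to "nxlskwzpn": "nxlskw".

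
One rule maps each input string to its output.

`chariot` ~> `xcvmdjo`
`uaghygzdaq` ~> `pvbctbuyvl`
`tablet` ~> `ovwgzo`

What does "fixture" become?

adsopmz

Each output is the input with this applied: shift every letter 5 places backward in the alphabet (wrapping around).
On "fixture" that produces "adsopmz".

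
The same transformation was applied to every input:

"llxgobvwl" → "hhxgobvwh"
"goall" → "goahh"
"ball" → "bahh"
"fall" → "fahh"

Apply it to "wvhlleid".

wvhhheid

What's happening: replace every "l" with "h".
"wvhlleid" → "wvhhheid".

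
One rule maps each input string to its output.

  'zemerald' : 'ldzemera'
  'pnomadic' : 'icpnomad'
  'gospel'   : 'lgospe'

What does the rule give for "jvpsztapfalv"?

Looking at the pairs, the operation is to swap the front and back halves of the string, then move the first 2 characters to the end (rotate left by 2).
For "jvpsztapfalv", step one produces "apfalvjvpszt"; step two turns that into "falvjvpsztap".

falvjvpsztap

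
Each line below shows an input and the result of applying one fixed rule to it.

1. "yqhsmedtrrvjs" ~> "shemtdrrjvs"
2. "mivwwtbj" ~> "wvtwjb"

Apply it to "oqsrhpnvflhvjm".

Each output is the input with this applied: swap each adjacent pair of characters (1↔2, 3↔4, ...), then delete the first 2 characters.
"oqsrhpnvflhvjm" → "qorsphvnlfvhmj" → "rsphvnlfvhmj".
(Check on "mivwwtbj": → "imwvtwjb" → "wvtwjb" ✓)

rsphvnlfvhmj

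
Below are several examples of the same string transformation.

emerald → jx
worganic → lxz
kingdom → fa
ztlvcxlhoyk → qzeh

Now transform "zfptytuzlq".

The transformation: shift every letter 3 places backward in the alphabet (wrapping around), then keep one character in every 3, starting at position 2 (positions 2nd, 5th, 8th, ...).
On "zfptytuzlq": the first step gives "wcmqvqrwin", and the second then gives "cvw".
(Check on "worganic": → "tlodxkfz" → "lxz" ✓)

cvw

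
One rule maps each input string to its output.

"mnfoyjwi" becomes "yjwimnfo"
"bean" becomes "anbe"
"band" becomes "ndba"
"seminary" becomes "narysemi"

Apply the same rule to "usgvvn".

vvnusg

The pattern: swap the front and back halves of the string.
On "usgvvn" that produces "vvnusg".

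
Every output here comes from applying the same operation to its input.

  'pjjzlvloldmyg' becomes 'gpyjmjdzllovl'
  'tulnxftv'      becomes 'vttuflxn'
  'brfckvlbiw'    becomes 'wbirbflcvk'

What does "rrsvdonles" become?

srerlsnvod

The pattern: take characters alternately from the front and the back (1st, last, 2nd, 2nd-last, ...), then swap each adjacent pair of characters (1↔2, 3↔4, ...).
For "rrsvdonles", step one produces "rsreslvndo"; step two turns that into "srerlsnvod".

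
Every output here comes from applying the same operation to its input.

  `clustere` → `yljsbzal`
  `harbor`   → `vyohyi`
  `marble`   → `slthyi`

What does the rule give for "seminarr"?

Looking at the pairs, the operation is to shift every letter 7 places forward in the alphabet (wrapping around), then move the last 2 characters to the front (rotate right by 2).
Working it through for "seminarr": intermediate "zltpuhyy", final "yyzltpuh".

yyzltpuh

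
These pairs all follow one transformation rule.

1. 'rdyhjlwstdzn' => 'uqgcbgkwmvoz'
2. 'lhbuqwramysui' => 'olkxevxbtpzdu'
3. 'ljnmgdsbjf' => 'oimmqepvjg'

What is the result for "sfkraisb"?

In each case the input is transformed by: shift every letter 3 places forward in the alphabet (wrapping around), then take characters alternately from the front and the back (1st, last, 2nd, 2nd-last, ...).
Working it through for "sfkraisb": intermediate "vinudlve", final "veivnlud".

veivnlud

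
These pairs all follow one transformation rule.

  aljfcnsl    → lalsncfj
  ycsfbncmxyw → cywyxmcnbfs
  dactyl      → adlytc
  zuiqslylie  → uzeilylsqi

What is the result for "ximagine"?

ixenigam

What's happening: move the first 2 characters to the end (rotate left by 2), then reverse the string.
Working it through for "ximagine": intermediate "maginexi", final "ixenigam".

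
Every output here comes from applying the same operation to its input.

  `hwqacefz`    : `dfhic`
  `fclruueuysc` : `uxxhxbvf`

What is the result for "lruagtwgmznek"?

The rule is to shift every letter 3 places forward in the alphabet (wrapping around), then delete the first 3 characters.
For "lruagtwgmznek", step one produces "ouxdjwzjpcqhn"; step two turns that into "djwzjpcqhn".

djwzjpcqhn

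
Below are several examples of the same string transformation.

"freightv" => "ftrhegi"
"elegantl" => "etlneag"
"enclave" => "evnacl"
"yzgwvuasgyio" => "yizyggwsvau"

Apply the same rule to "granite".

gtrian

Each output is the input with this applied: delete the last character, then take characters alternately from the front and the back (1st, last, 2nd, 2nd-last, ...).
"granite" → "granit" → "gtrian".
(Check on "freightv": → "freight" → "ftrhegi" ✓)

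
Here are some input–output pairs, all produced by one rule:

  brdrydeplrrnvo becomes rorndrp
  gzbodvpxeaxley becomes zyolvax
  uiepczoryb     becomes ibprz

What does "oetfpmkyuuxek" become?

Each output is the input with this applied: keep every other character starting from the second (positions 2nd, 4th, 6th, ...), then take characters alternately from the front and the back (1st, last, 2nd, 2nd-last, ...).
Working it through for "oetfpmkyuuxek": intermediate "efmyue", final "eefumy".

eefumy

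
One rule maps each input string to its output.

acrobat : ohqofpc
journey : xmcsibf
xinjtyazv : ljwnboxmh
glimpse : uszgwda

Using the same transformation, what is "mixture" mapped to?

What's happening: shift every letter 12 places backward in the alphabet (wrapping around), then take characters alternately from the front and the back (1st, last, 2nd, 2nd-last, ...).
For "mixture", step one produces "awlhifs"; step two turns that into "aswflih".

aswflih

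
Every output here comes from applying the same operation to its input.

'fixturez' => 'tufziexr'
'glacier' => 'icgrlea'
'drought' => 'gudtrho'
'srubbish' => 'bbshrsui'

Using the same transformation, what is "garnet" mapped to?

What's happening: take characters alternately from the front and the back (1st, last, 2nd, 2nd-last, ...), then move the last 2 characters to the front (rotate right by 2).
On "garnet": the first step gives "gtaern", and the second then gives "rngtae".

rngtae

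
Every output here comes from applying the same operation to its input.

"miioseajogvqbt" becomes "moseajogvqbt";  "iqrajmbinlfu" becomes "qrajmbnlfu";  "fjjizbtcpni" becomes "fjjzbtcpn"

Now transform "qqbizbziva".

Each output is the input with this applied: remove every "i".
Applying that to "qqbizbziva" gives "qqbzbzva".

qqbzbzva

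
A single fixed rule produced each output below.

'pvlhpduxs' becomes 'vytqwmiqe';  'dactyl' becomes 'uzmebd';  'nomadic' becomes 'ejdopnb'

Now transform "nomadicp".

jdqopnbe

In each case the input is transformed by: shift every letter 1 place forward in the alphabet (wrapping around), then move the last 3 characters to the front (rotate right by 3).
Applying that to "nomadicp" gives "jdqopnbe".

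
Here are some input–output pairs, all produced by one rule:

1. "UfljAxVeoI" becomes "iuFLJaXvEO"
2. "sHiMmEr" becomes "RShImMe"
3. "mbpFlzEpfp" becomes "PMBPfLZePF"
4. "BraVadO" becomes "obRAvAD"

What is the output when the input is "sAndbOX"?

Each output is the input with this applied: flip the case of every letter, then move the last character to the front.
Applying both steps to "sAndbOX": "SaNDBox", then "xSaNDBo".
(Check on "mbpFlzEpfp": → "MBPfLZePFP" → "PMBPfLZePF" ✓)

xSaNDBo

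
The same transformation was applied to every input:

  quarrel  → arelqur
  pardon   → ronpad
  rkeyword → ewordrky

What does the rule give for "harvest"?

What's happening: move the first 3 characters to the end (rotate left by 3), then swap the first and last characters.
On "harvest": the first step gives "vesthar", and the second then gives "resthav".

resthav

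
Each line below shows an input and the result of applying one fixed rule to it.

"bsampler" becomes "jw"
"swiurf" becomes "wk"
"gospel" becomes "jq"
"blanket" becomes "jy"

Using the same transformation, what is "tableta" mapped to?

The transformation: shift every letter 5 places forward in the alphabet (wrapping around), then keep only the last 2 characters.
For "tableta", step one produces "yfgqjyf"; step two turns that into "yf".

yf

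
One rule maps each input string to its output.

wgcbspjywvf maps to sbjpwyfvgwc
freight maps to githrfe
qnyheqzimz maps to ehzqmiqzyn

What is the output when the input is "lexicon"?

cinoelx

The pattern: move the first 3 characters to the end (rotate left by 3), then swap each adjacent pair of characters (1↔2, 3↔4, ...).
"lexicon" → "iconlex" → "cinoelx".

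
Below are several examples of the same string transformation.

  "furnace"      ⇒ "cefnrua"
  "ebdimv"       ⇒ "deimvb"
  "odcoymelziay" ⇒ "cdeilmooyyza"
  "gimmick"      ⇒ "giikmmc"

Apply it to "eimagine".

Rule — sort the characters into alphabetical order, then move the first character to the end.
Starting from "eimagine": after the first operation, "aeegiimn"; after the second, "eegiimna".
(Check on "ebdimv": → "bdeimv" → "deimvb" ✓)

eegiimna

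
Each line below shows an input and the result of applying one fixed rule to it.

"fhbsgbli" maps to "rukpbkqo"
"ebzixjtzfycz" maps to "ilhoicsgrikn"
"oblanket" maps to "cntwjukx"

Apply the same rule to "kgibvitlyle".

nuhucrekrpt

In each case the input is transformed by: shift every letter 9 places forward in the alphabet (wrapping around), then reverse the string.
Applying both steps to "kgibvitlyle": "tprkercuhun", then "nuhucrekrpt".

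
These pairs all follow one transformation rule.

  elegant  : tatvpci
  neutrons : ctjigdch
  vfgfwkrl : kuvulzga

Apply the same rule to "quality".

fjpaxin

The transformation: shift every letter 11 places backward in the alphabet (wrapping around).
Doing the same to "quality": "fjpaxin".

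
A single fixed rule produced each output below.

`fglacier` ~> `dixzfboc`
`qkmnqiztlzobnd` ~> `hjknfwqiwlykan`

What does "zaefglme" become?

xbcdijbw

Rule — move the first character to the end, then shift every letter 3 places backward in the alphabet (wrapping around).
Starting from "zaefglme": after the first operation, "aefglmez"; after the second, "xbcdijbw".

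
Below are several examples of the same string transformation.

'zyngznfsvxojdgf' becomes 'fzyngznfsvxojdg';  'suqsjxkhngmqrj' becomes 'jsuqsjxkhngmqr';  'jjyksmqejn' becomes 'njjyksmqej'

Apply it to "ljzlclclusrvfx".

xljzlclclusrvf

Rule — move the last character to the front.
Applying that to "ljzlclclusrvfx" gives "xljzlclclusrvf".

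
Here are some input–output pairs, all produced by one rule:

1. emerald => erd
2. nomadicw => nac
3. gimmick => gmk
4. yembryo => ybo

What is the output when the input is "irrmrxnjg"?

imn

Looking at the pairs, the operation is to keep one character in every 3, starting at position 1 (positions 1st, 4th, 7th, ...).
"irrmrxnjg" → "imn".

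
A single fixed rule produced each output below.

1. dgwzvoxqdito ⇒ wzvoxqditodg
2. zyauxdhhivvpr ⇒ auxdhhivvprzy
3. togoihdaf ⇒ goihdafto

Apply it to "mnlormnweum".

Looking at the pairs, the operation is to move the first 2 characters to the end (rotate left by 2).
For "mnlormnweum" the result is "lormnweummn".

lormnweummn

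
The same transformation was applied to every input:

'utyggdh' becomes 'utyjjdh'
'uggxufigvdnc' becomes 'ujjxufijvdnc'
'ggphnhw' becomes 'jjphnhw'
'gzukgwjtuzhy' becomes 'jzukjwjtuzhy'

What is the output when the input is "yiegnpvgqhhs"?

yiejnpvjqhhs

The pattern: replace every "g" with "j".
On "yiegnpvgqhhs" that produces "yiejnpvjqhhs".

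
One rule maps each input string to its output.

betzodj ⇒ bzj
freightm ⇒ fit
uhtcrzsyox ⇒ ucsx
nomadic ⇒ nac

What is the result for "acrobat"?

What's happening: keep one character in every 3, starting at position 1 (positions 1st, 4th, 7th, ...).
"acrobat" → "aot".

aot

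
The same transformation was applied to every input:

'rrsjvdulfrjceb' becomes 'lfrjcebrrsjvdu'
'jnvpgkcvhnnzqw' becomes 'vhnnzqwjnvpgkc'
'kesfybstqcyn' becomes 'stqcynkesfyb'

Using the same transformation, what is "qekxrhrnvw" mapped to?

hrnvwqekxr

Rule — swap the front and back halves of the string.
Doing the same to "qekxrhrnvw": "hrnvwqekxr".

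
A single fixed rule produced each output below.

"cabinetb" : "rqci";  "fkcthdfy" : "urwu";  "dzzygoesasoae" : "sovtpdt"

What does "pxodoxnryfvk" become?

eddcnk

Each output is the input with this applied: shift every letter 11 places backward in the alphabet (wrapping around), then keep every other character starting from the first (positions 1st, 3rd, 5th, ...).
Applying both steps to "pxodoxnryfvk": "emdsdmcgnukz", then "eddcnk".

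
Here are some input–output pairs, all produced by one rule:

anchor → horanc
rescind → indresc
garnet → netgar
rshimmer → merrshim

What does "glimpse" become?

pseglim

In each case the input is transformed by: move the last 3 characters to the front (rotate right by 3).
So "glimpse" becomes "pseglim".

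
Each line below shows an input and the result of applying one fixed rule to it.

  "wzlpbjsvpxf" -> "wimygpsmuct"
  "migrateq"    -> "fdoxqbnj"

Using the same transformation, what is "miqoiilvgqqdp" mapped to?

fnlffisdnnamj

Looking at the pairs, the operation is to move the first character to the end, then shift every letter 3 places backward in the alphabet (wrapping around).
"miqoiilvgqqdp" → "iqoiilvgqqdpm" → "fnlffisdnnamj".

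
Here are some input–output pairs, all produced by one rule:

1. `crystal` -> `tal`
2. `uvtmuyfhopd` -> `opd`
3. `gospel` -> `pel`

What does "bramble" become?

ble

The transformation: keep only the last 3 characters.
For "bramble" the result is "ble".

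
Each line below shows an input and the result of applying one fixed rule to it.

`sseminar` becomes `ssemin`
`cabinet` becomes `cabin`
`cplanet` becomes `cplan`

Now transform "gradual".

In each case the input is transformed by: delete the last 2 characters.
For "gradual" the result is "gradu".

gradu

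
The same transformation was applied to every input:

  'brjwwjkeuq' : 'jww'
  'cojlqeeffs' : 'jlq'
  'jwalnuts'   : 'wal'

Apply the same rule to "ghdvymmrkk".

Rule — swap the front and back halves of the string, then keep only the last 3 characters.
On "ghdvymmrkk" that produces "dvy".

dvy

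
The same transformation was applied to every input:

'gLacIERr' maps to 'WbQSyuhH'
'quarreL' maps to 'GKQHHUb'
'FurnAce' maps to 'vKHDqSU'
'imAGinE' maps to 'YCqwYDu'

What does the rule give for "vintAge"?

The rule is to shift every letter 10 places backward in the alphabet (wrapping around), then flip the case of every letter.
For "vintAge", step one produces "lydjQwu"; step two turns that into "LYDJqWU".

LYDJqWU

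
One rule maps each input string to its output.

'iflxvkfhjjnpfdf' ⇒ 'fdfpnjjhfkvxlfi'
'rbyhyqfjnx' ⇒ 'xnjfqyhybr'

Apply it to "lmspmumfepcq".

In each case the input is transformed by: reverse the string.
On "lmspmumfepcq" that produces "qcpefmumpsml".

qcpefmumpsml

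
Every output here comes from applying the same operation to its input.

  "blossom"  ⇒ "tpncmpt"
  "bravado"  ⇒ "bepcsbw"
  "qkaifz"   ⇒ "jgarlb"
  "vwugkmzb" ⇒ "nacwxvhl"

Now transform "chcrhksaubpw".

cqxdidsiltbv

In each case the input is transformed by: move the last 3 characters to the front (rotate right by 3), then shift every letter 1 place forward in the alphabet (wrapping around).
Starting from "chcrhksaubpw": after the first operation, "bpwchcrhksau"; after the second, "cqxdidsiltbv".
(Check on "qkaifz": → "ifzqka" → "jgarlb" ✓)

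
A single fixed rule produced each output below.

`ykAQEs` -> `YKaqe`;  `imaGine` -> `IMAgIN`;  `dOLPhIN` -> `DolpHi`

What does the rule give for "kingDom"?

Rule — flip the case of every letter, then delete the last character.
Applying both steps to "kingDom": "KINGdOM", then "KINGdO".
(Check on "imaGine": → "IMAgINE" → "IMAgIN" ✓)

KINGdO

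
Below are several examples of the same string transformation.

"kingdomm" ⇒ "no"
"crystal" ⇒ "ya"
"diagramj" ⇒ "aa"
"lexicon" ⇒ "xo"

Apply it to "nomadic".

mi

The pattern: keep one character in every 3, starting at position 3 (positions 3rd, 6th, 9th, ...).
Doing the same to "nomadic": "mi".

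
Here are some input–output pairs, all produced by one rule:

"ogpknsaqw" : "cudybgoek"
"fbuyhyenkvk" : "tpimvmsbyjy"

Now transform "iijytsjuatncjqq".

Looking at the pairs, the operation is to shift every letter 12 places backward in the alphabet (wrapping around).
On "iijytsjuatncjqq" that produces "wwxmhgxiohbqxee".

wwxmhgxiohbqxee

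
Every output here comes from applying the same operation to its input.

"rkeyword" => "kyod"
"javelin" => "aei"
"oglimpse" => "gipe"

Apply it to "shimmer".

In each case the input is transformed by: keep every other character starting from the second (positions 2nd, 4th, 6th, ...).
Doing the same to "shimmer": "hme".

hme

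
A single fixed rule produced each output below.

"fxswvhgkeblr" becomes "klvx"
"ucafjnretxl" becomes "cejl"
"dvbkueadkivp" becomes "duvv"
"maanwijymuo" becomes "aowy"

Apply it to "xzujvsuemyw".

Looking at the pairs, the operation is to keep one character in every 3, starting at position 2 (positions 2nd, 5th, 8th, ...), then sort the characters into alphabetical order.
Applying both steps to "xzujvsuemyw": "zvew", then "evwz".

evwz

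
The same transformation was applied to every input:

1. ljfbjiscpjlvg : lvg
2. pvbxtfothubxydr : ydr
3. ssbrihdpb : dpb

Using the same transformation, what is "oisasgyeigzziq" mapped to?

ziq

The transformation: keep only the last 3 characters.
On "oisasgyeigzziq" that produces "ziq".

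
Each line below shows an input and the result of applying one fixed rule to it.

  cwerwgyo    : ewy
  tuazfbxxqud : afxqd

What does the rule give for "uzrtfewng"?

Rule — keep every other character starting from the first (positions 1st, 3rd, 5th, ...), then delete the first character.
Applying that to "uzrtfewng" gives "rfwg".
(Check on "tuazfbxxqud": → "tafxqd" → "afxqd" ✓)

rfwg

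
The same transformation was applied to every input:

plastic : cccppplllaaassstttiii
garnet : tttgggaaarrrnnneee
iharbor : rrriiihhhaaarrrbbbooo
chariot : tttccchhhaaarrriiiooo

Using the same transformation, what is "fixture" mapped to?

eeefffiiixxxtttuuurrr

In each case the input is transformed by: move the last character to the front, then repeat every character 3 times.
Working it through for "fixture": intermediate "efixtur", final "eeefffiiixxxtttuuurrr".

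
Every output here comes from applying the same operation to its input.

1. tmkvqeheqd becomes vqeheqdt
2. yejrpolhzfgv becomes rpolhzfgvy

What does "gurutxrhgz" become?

utxrhgzg

What's happening: move the first character to the end, then delete the first 2 characters.
Working it through for "gurutxrhgz": intermediate "urutxrhgzg", final "utxrhgzg".
(Check on "tmkvqeheqd": → "mkvqeheqdt" → "vqeheqdt" ✓)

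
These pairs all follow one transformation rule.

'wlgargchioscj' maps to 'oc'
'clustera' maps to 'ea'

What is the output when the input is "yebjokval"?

ka

Looking at the pairs, the operation is to keep every other character starting from the second (positions 2nd, 4th, 6th, ...), then keep only the last 2 characters.
"yebjokval" → "ejka" → "ka".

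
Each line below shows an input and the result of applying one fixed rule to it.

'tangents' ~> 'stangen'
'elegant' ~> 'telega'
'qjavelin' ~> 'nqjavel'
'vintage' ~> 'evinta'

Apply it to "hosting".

Each output is the input with this applied: move the last 2 characters to the front (rotate right by 2), then delete the first character.
"hosting" → "ghosti".

ghosti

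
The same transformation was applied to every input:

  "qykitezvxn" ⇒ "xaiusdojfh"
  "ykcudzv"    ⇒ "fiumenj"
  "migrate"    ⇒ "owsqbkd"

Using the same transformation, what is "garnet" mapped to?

dqkbxo

Each output is the input with this applied: move the last character to the front, then shift every letter 10 places forward in the alphabet (wrapping around).
For "garnet", step one produces "tgarne"; step two turns that into "dqkbxo".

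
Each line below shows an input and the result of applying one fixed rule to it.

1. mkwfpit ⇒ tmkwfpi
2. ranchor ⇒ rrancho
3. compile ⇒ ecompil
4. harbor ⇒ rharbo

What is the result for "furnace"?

efurnac

Looking at the pairs, the operation is to move the last character to the front.
For "furnace" the result is "efurnac".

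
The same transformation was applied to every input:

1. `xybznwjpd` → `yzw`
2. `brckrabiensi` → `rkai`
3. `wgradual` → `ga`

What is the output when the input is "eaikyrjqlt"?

akr

In each case the input is transformed by: delete the last 3 characters, then keep every other character starting from the second (positions 2nd, 4th, 6th, ...).
Doing the same to "eaikyrjqlt": "akr".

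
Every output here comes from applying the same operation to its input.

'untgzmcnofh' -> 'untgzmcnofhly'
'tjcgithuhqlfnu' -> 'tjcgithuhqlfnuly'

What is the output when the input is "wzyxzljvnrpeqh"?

The transformation: append "ly".
Doing the same to "wzyxzljvnrpeqh": "wzyxzljvnrpeqhly".

wzyxzljvnrpeqhly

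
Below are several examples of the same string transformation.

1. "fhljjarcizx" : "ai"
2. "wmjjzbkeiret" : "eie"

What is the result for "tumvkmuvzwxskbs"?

Looking at the pairs, the operation is to keep only the vowels.
So "tumvkmuvzwxskbs" becomes "uu".

uu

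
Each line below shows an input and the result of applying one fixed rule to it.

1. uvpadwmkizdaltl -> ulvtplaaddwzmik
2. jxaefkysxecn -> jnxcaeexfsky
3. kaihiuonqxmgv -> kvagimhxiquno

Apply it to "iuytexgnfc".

The pattern: take characters alternately from the front and the back (1st, last, 2nd, 2nd-last, ...).
Doing the same to "iuytexgnfc": "icufyntgex".

icufyntgex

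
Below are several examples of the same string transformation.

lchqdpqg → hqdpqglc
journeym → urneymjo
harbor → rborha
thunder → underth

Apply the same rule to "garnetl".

rnetlga

Each output is the input with this applied: move the first 2 characters to the end (rotate left by 2).
Applying that to "garnetl" gives "rnetlga".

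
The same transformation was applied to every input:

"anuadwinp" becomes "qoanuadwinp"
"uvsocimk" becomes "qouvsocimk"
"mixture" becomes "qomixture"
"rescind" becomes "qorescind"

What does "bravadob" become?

qobravadob

What's happening: prepend "qo".
Applying that to "bravadob" gives "qobravadob".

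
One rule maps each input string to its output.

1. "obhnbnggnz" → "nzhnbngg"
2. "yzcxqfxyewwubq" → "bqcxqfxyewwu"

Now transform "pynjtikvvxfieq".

The rule is to delete the first 2 characters, then move the last 2 characters to the front (rotate right by 2).
Applying both steps to "pynjtikvvxfieq": "njtikvvxfieq", then "eqnjtikvvxfi".

eqnjtikvvxfi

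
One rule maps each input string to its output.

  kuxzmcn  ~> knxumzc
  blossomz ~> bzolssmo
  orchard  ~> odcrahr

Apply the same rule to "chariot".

The pattern: move the last character to the front, then swap each adjacent pair of characters (1↔2, 3↔4, ...).
Starting from "chariot": after the first operation, "tchario"; after the second, "ctahiro".

ctahiro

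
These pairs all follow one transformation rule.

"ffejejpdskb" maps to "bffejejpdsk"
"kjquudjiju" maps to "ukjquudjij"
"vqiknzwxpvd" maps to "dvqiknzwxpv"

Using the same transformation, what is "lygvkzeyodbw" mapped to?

wlygvkzeyodb

Each output is the input with this applied: move the last character to the front.
So "lygvkzeyodbw" becomes "wlygvkzeyodb".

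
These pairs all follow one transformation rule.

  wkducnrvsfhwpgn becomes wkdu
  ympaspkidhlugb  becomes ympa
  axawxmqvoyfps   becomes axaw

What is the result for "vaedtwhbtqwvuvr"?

In each case the input is transformed by: keep only the first 4 characters.
Doing the same to "vaedtwhbtqwvuvr": "vaed".

vaed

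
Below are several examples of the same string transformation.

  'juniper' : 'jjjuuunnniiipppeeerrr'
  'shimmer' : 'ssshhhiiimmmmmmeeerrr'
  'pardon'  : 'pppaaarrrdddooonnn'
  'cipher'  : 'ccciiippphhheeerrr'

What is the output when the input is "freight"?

Rule — repeat every character 3 times.
For "freight" the result is "fffrrreeeiiiggghhhttt".

fffrrreeeiiiggghhhttt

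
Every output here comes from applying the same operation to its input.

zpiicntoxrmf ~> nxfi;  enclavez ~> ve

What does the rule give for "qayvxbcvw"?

bwy

The transformation: move the first 3 characters to the end (rotate left by 3), then keep one character in every 3, starting at position 3 (positions 3rd, 6th, 9th, ...).
"qayvxbcvw" → "vxbcvwqay" → "bwy".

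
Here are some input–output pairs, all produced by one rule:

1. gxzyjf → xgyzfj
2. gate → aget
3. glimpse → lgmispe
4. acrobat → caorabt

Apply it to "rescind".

Each output is the input with this applied: swap each adjacent pair of characters (1↔2, 3↔4, ...).
Doing the same to "rescind": "ercsnid".

ercsnid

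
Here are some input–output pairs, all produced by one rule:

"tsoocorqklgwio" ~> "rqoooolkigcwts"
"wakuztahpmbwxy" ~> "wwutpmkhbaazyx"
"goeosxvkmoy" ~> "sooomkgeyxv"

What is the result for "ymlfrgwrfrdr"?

What's happening: sort the characters into reverse alphabetical order, then move the first 3 characters to the end (rotate left by 3).
Applying both steps to "ymlfrgwrfrdr": "ywrrrrmlgffd", then "rrrmlgffdywr".

rrrmlgffdywr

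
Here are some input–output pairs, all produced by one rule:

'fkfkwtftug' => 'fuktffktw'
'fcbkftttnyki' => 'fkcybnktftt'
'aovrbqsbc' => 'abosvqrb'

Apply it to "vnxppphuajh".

In each case the input is transformed by: delete the last character, then take characters alternately from the front and the back (1st, last, 2nd, 2nd-last, ...).
Applying both steps to "vnxppphuajh": "vnxppphuaj", then "vjnaxuphpp".

vjnaxuphpp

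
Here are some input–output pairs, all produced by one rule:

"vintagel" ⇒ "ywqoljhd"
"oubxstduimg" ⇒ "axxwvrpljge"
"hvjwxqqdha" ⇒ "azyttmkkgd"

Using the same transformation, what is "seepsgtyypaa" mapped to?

Rule — sort the characters into reverse alphabetical order, then shift every letter 3 places forward in the alphabet (wrapping around).
On "seepsgtyypaa": the first step gives "yytssppgeeaa", and the second then gives "bbwvvssjhhdd".

bbwvvssjhhdd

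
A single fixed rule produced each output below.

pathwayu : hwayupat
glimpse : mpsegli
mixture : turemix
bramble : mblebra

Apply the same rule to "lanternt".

terntlan

Looking at the pairs, the operation is to move the first 3 characters to the end (rotate left by 3).
So "lanternt" becomes "terntlan".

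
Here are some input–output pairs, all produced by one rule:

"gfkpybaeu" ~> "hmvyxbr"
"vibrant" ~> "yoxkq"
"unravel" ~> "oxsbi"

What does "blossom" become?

lpplj

Rule — shift every letter 3 places backward in the alphabet (wrapping around), then delete the first 2 characters.
Working it through for "blossom": intermediate "yilpplj", final "lpplj".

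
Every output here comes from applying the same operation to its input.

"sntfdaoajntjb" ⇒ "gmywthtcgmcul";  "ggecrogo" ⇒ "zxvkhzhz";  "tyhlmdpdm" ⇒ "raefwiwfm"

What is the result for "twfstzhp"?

pylmsaim

The rule is to shift every letter 7 places backward in the alphabet (wrapping around), then move the first character to the end.
For "twfstzhp" the result is "pylmsaim".
(Check on "sntfdaoajntjb": → "lgmywthtcgmcu" → "gmywthtcgmcul" ✓)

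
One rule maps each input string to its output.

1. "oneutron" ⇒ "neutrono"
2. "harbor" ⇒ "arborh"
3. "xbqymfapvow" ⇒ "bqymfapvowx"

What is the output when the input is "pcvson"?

What's happening: move the first character to the end.
Doing the same to "pcvson": "cvsonp".

cvsonp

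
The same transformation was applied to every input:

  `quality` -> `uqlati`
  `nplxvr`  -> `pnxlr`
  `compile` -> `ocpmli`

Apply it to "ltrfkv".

In each case the input is transformed by: swap each adjacent pair of characters (1↔2, 3↔4, ...), then delete the last character.
"ltrfkv" → "tlfrvk" → "tlfrv".

tlfrv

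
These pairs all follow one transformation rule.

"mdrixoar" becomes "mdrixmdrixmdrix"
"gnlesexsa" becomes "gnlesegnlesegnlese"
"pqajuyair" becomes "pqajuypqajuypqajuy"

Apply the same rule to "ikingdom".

Rule — delete the last 3 characters, then write the whole string 3 times in a row.
For "ikingdom", step one produces "iking"; step two turns that into "ikingikingiking".

ikingikingiking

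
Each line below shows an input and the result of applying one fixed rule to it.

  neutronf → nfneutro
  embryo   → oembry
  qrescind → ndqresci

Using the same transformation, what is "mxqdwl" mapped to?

lmxqdw

Looking at the pairs, the operation is to swap the front and back halves of the string, then move the first 2 characters to the end (rotate left by 2).
For "mxqdwl", step one produces "dwlmxq"; step two turns that into "lmxqdw".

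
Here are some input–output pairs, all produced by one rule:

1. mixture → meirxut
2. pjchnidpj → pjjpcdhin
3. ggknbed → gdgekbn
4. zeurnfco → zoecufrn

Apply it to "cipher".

The pattern: take characters alternately from the front and the back (1st, last, 2nd, 2nd-last, ...).
On "cipher" that produces "crieph".

crieph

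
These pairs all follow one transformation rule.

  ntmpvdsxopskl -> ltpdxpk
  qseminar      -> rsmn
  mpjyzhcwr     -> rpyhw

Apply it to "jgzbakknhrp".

Each output is the input with this applied: move the last character to the front, then keep every other character starting from the first (positions 1st, 3rd, 5th, ...).
Starting from "jgzbakknhrp": after the first operation, "pjgzbakknhr"; after the second, "pgbknr".

pgbknr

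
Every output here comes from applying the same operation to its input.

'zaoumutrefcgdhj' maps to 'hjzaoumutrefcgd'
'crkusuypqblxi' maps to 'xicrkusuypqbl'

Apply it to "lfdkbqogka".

Each output is the input with this applied: move the last 2 characters to the front (rotate right by 2).
For "lfdkbqogka" the result is "kalfdkbqog".

kalfdkbqog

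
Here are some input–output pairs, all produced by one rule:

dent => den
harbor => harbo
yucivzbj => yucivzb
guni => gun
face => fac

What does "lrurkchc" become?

The transformation: delete the last character.
So "lrurkchc" becomes "lrurkch".

lrurkch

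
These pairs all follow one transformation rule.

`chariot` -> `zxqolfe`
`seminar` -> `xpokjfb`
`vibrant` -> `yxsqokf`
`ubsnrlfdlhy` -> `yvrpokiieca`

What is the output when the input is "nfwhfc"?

ztkecc

What's happening: shift every letter 3 places backward in the alphabet (wrapping around), then sort the characters into reverse alphabetical order.
Working it through for "nfwhfc": intermediate "kctecz", final "ztkecc".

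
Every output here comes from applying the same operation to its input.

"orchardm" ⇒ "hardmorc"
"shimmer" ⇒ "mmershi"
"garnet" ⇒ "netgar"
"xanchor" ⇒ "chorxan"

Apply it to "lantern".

Looking at the pairs, the operation is to move the first 3 characters to the end (rotate left by 3).
For "lantern" the result is "ternlan".

ternlan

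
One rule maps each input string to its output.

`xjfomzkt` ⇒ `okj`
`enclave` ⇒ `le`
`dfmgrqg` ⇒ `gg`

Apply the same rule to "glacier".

Each output is the input with this applied: move the first 2 characters to the end (rotate left by 2), then keep one character in every 3, starting at position 2 (positions 2nd, 5th, 8th, ...).
Applying that to "glacier" gives "cr".

cr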